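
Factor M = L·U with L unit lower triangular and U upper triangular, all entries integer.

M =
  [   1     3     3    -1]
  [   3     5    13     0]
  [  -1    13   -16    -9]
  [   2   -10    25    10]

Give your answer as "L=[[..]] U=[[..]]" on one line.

L=[[1,0,0,0],[3,1,0,0],[-1,-4,1,0],[2,4,1,1]] U=[[1,3,3,-1],[0,-4,4,3],[0,0,3,2],[0,0,0,-2]]

  r1 -= 3·r0 → [0,-4,4,3]
  r2 -= -1·r0 → [0,16,-13,-10]
  r3 -= 2·r0 → [0,-16,19,12]
  r2 -= -4·r1 → [0,0,3,2]
  r3 -= 4·r1 → [0,0,3,0]
  r3 -= 1·r2 → [0,0,0,-2]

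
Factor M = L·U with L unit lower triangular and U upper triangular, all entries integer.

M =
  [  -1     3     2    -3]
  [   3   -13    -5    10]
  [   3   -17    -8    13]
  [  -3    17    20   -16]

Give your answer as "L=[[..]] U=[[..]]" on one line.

L=[[1,0,0,0],[-3,1,0,0],[-3,2,1,0],[3,-2,-4,1]] U=[[-1,3,2,-3],[0,-4,1,1],[0,0,-4,2],[0,0,0,3]]

  row1 -= -3·row0 → [0,-4,1,1]
  row2 -= -3·row0 → [0,-8,-2,4]
  row3 -= 3·row0 → [0,8,14,-7]
  row2 -= 2·row1 → [0,0,-4,2]
  row3 -= -2·row1 → [0,0,16,-5]
  row3 -= -4·row2 → [0,0,0,3]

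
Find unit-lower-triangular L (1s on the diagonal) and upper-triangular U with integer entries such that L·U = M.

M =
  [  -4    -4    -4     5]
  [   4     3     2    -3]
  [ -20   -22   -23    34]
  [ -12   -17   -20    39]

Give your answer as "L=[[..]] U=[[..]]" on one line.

L=[[1,0,0,0],[-1,1,0,0],[5,2,1,0],[3,5,2,1]] U=[[-4,-4,-4,5],[0,-1,-2,2],[0,0,1,5],[0,0,0,4]]

  row1 -= -1·row0 → [0,-1,-2,2]
  row2 -= 5·row0 → [0,-2,-3,9]
  row3 -= 3·row0 → [0,-5,-8,24]
  row2 -= 2·row1 → [0,0,1,5]
  row3 -= 5·row1 → [0,0,2,14]
  row3 -= 2·row2 → [0,0,0,4]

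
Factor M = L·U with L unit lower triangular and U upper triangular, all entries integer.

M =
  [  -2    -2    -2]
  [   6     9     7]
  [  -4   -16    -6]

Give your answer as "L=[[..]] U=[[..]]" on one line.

  row1 -= -3·row0 → [0,3,1]
  row2 -= 2·row0 → [0,-12,-2]
  row2 -= -4·row1 → [0,0,2]

L=[[1,0,0],[-3,1,0],[2,-4,1]] U=[[-2,-2,-2],[0,3,1],[0,0,2]]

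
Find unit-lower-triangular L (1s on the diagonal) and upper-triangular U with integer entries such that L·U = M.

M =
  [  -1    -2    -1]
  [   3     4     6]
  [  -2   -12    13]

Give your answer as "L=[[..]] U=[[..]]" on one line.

L=[[1,0,0],[-3,1,0],[2,4,1]] U=[[-1,-2,-1],[0,-2,3],[0,0,3]]

  row1 -= -3·row0 → [0,-2,3]
  row2 -= 2·row0 → [0,-8,15]
  row2 -= 4·row1 → [0,0,3]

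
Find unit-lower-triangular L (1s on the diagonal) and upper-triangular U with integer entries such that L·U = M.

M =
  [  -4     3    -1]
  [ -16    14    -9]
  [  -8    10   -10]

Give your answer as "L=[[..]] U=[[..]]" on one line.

  R1 -= 4·R0 → [0,2,-5]
  R2 -= 2·R0 → [0,4,-8]
  R2 -= 2·R1 → [0,0,2]

L=[[1,0,0],[4,1,0],[2,2,1]] U=[[-4,3,-1],[0,2,-5],[0,0,2]]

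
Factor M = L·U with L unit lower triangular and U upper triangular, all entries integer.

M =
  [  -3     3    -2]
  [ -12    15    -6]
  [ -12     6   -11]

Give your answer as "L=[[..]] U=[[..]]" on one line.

L=[[1,0,0],[4,1,0],[4,-2,1]] U=[[-3,3,-2],[0,3,2],[0,0,1]]

  r1 -= 4·r0 → [0,3,2]
  r2 -= 4·r0 → [0,-6,-3]
  r2 -= -2·r1 → [0,0,1]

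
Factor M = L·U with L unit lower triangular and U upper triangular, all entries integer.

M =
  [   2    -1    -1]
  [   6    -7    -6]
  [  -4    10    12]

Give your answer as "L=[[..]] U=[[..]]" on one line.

  r1 -= 3·r0 → [0,-4,-3]
  r2 -= -2·r0 → [0,8,10]
  r2 -= -2·r1 → [0,0,4]

L=[[1,0,0],[3,1,0],[-2,-2,1]] U=[[2,-1,-1],[0,-4,-3],[0,0,4]]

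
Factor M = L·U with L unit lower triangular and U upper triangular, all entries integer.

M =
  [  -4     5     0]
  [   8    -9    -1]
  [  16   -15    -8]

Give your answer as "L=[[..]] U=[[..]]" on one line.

  r1 -= -2·r0 → [0,1,-1]
  r2 -= -4·r0 → [0,5,-8]
  r2 -= 5·r1 → [0,0,-3]

L=[[1,0,0],[-2,1,0],[-4,5,1]] U=[[-4,5,0],[0,1,-1],[0,0,-3]]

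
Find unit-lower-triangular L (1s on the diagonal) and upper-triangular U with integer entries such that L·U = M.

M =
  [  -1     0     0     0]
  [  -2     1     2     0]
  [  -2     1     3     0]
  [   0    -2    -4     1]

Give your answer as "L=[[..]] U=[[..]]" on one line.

L=[[1,0,0,0],[2,1,0,0],[2,1,1,0],[0,-2,0,1]] U=[[-1,0,0,0],[0,1,2,0],[0,0,1,0],[0,0,0,1]]

  row1 -= 2·row0 → [0,1,2,0]
  row2 -= 2·row0 → [0,1,3,0]
  row3 -= 0·row0 → [0,-2,-4,1]
  row2 -= 1·row1 → [0,0,1,0]
  row3 -= -2·row1 → [0,0,0,1]
  row3 -= 0·row2 → [0,0,0,1]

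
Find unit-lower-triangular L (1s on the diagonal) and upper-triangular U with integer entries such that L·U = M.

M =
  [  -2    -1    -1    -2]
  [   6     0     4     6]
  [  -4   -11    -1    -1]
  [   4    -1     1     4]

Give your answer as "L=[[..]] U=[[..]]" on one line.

L=[[1,0,0,0],[-3,1,0,0],[2,3,1,0],[-2,1,1,1]] U=[[-2,-1,-1,-2],[0,-3,1,0],[0,0,-2,3],[0,0,0,-3]]

  R1 -= -3·R0 → [0,-3,1,0]
  R2 -= 2·R0 → [0,-9,1,3]
  R3 -= -2·R0 → [0,-3,-1,0]
  R2 -= 3·R1 → [0,0,-2,3]
  R3 -= 1·R1 → [0,0,-2,0]
  R3 -= 1·R2 → [0,0,0,-3]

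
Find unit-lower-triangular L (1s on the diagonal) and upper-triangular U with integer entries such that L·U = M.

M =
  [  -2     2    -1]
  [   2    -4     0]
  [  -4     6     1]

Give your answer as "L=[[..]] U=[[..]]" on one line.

  R1 -= -1·R0 → [0,-2,-1]
  R2 -= 2·R0 → [0,2,3]
  R2 -= -1·R1 → [0,0,2]

L=[[1,0,0],[-1,1,0],[2,-1,1]] U=[[-2,2,-1],[0,-2,-1],[0,0,2]]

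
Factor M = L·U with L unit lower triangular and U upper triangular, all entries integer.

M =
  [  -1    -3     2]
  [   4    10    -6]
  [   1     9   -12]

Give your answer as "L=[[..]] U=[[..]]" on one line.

  R1 -= -4·R0 → [0,-2,2]
  R2 -= -1·R0 → [0,6,-10]
  R2 -= -3·R1 → [0,0,-4]

L=[[1,0,0],[-4,1,0],[-1,-3,1]] U=[[-1,-3,2],[0,-2,2],[0,0,-4]]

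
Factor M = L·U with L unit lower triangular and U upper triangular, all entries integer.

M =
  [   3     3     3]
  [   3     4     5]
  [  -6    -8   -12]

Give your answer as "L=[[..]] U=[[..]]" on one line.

L=[[1,0,0],[1,1,0],[-2,-2,1]] U=[[3,3,3],[0,1,2],[0,0,-2]]

  row1 -= 1·row0 → [0,1,2]
  row2 -= -2·row0 → [0,-2,-6]
  row2 -= -2·row1 → [0,0,-2]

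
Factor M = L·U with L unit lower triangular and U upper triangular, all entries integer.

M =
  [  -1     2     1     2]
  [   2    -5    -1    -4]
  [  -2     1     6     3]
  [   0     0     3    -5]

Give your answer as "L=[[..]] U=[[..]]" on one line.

  r1 -= -2·r0 → [0,-1,1,0]
  r2 -= 2·r0 → [0,-3,4,-1]
  r3 -= 0·r0 → [0,0,3,-5]
  r2 -= 3·r1 → [0,0,1,-1]
  r3 -= 0·r1 → [0,0,3,-5]
  r3 -= 3·r2 → [0,0,0,-2]

L=[[1,0,0,0],[-2,1,0,0],[2,3,1,0],[0,0,3,1]] U=[[-1,2,1,2],[0,-1,1,0],[0,0,1,-1],[0,0,0,-2]]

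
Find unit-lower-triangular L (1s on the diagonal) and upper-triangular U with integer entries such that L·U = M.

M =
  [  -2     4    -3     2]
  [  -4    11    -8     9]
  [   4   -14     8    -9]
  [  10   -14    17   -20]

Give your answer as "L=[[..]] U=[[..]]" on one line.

L=[[1,0,0,0],[2,1,0,0],[-2,-2,1,0],[-5,2,-3,1]] U=[[-2,4,-3,2],[0,3,-2,5],[0,0,-2,5],[0,0,0,-5]]

  row1 -= 2·row0 → [0,3,-2,5]
  row2 -= -2·row0 → [0,-6,2,-5]
  row3 -= -5·row0 → [0,6,2,-10]
  row2 -= -2·row1 → [0,0,-2,5]
  row3 -= 2·row1 → [0,0,6,-20]
  row3 -= -3·row2 → [0,0,0,-5]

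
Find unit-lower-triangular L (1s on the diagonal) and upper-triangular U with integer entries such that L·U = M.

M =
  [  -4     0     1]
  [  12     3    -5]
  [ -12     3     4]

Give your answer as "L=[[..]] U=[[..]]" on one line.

L=[[1,0,0],[-3,1,0],[3,1,1]] U=[[-4,0,1],[0,3,-2],[0,0,3]]

  row1 -= -3·row0 → [0,3,-2]
  row2 -= 3·row0 → [0,3,1]
  row2 -= 1·row1 → [0,0,3]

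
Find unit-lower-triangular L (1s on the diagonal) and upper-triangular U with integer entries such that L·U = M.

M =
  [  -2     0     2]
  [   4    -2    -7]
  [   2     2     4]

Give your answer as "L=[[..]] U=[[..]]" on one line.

L=[[1,0,0],[-2,1,0],[-1,-1,1]] U=[[-2,0,2],[0,-2,-3],[0,0,3]]

  r1 -= -2·r0 → [0,-2,-3]
  r2 -= -1·r0 → [0,2,6]
  r2 -= -1·r1 → [0,0,3]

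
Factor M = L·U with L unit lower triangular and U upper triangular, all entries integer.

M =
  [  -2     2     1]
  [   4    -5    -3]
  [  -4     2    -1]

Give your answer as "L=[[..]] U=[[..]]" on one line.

L=[[1,0,0],[-2,1,0],[2,2,1]] U=[[-2,2,1],[0,-1,-1],[0,0,-1]]

  r1 -= -2·r0 → [0,-1,-1]
  r2 -= 2·r0 → [0,-2,-3]
  r2 -= 2·r1 → [0,0,-1]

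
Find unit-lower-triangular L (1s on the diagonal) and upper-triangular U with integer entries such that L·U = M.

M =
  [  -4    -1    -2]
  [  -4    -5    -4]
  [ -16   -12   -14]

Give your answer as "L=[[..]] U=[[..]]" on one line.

L=[[1,0,0],[1,1,0],[4,2,1]] U=[[-4,-1,-2],[0,-4,-2],[0,0,-2]]

  r1 -= 1·r0 → [0,-4,-2]
  r2 -= 4·r0 → [0,-8,-6]
  r2 -= 2·r1 → [0,0,-2]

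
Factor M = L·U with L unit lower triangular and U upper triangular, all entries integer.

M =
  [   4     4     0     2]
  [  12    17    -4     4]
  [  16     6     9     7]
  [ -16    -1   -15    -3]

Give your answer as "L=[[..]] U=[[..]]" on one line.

  R1 -= 3·R0 → [0,5,-4,-2]
  R2 -= 4·R0 → [0,-10,9,-1]
  R3 -= -4·R0 → [0,15,-15,5]
  R2 -= -2·R1 → [0,0,1,-5]
  R3 -= 3·R1 → [0,0,-3,11]
  R3 -= -3·R2 → [0,0,0,-4]

L=[[1,0,0,0],[3,1,0,0],[4,-2,1,0],[-4,3,-3,1]] U=[[4,4,0,2],[0,5,-4,-2],[0,0,1,-5],[0,0,0,-4]]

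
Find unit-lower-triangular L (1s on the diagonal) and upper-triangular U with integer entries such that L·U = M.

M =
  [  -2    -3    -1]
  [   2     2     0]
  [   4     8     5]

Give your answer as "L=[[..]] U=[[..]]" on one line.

L=[[1,0,0],[-1,1,0],[-2,-2,1]] U=[[-2,-3,-1],[0,-1,-1],[0,0,1]]

  row1 -= -1·row0 → [0,-1,-1]
  row2 -= -2·row0 → [0,2,3]
  row2 -= -2·row1 → [0,0,1]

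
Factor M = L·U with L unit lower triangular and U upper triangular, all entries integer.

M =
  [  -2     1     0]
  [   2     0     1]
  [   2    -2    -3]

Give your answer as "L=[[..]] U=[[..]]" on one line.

L=[[1,0,0],[-1,1,0],[-1,-1,1]] U=[[-2,1,0],[0,1,1],[0,0,-2]]

  R1 -= -1·R0 → [0,1,1]
  R2 -= -1·R0 → [0,-1,-3]
  R2 -= -1·R1 → [0,0,-2]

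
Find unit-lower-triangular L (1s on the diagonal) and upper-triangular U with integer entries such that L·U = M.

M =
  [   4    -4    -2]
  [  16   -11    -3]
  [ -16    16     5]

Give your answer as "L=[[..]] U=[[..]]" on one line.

  R1 -= 4·R0 → [0,5,5]
  R2 -= -4·R0 → [0,0,-3]
  R2 -= 0·R1 → [0,0,-3]

L=[[1,0,0],[4,1,0],[-4,0,1]] U=[[4,-4,-2],[0,5,5],[0,0,-3]]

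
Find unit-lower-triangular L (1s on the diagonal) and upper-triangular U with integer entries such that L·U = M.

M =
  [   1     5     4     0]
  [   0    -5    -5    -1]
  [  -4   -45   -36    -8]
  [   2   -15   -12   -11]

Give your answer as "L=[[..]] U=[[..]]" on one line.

  r1 -= 0·r0 → [0,-5,-5,-1]
  r2 -= -4·r0 → [0,-25,-20,-8]
  r3 -= 2·r0 → [0,-25,-20,-11]
  r2 -= 5·r1 → [0,0,5,-3]
  r3 -= 5·r1 → [0,0,5,-6]
  r3 -= 1·r2 → [0,0,0,-3]

L=[[1,0,0,0],[0,1,0,0],[-4,5,1,0],[2,5,1,1]] U=[[1,5,4,0],[0,-5,-5,-1],[0,0,5,-3],[0,0,0,-3]]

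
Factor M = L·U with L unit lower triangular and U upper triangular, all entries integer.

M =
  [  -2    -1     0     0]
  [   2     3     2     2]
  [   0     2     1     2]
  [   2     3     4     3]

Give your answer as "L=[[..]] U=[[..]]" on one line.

  row1 -= -1·row0 → [0,2,2,2]
  row2 -= 0·row0 → [0,2,1,2]
  row3 -= -1·row0 → [0,2,4,3]
  row2 -= 1·row1 → [0,0,-1,0]
  row3 -= 1·row1 → [0,0,2,1]
  row3 -= -2·row2 → [0,0,0,1]

L=[[1,0,0,0],[-1,1,0,0],[0,1,1,0],[-1,1,-2,1]] U=[[-2,-1,0,0],[0,2,2,2],[0,0,-1,0],[0,0,0,1]]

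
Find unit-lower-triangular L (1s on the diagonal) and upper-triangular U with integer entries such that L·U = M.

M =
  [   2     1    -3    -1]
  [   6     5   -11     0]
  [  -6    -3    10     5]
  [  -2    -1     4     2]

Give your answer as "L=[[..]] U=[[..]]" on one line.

  r1 -= 3·r0 → [0,2,-2,3]
  r2 -= -3·r0 → [0,0,1,2]
  r3 -= -1·r0 → [0,0,1,1]
  r2 -= 0·r1 → [0,0,1,2]
  r3 -= 0·r1 → [0,0,1,1]
  r3 -= 1·r2 → [0,0,0,-1]

L=[[1,0,0,0],[3,1,0,0],[-3,0,1,0],[-1,0,1,1]] U=[[2,1,-3,-1],[0,2,-2,3],[0,0,1,2],[0,0,0,-1]]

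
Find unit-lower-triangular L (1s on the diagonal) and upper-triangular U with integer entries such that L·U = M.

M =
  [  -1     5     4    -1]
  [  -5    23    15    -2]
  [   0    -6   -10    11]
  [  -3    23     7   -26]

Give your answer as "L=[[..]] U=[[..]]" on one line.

  R1 -= 5·R0 → [0,-2,-5,3]
  R2 -= 0·R0 → [0,-6,-10,11]
  R3 -= 3·R0 → [0,8,-5,-23]
  R2 -= 3·R1 → [0,0,5,2]
  R3 -= -4·R1 → [0,0,-25,-11]
  R3 -= -5·R2 → [0,0,0,-1]

L=[[1,0,0,0],[5,1,0,0],[0,3,1,0],[3,-4,-5,1]] U=[[-1,5,4,-1],[0,-2,-5,3],[0,0,5,2],[0,0,0,-1]]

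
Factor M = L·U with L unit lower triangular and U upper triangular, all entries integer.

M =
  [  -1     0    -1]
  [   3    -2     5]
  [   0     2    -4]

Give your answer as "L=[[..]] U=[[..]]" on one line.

L=[[1,0,0],[-3,1,0],[0,-1,1]] U=[[-1,0,-1],[0,-2,2],[0,0,-2]]

  r1 -= -3·r0 → [0,-2,2]
  r2 -= 0·r0 → [0,2,-4]
  r2 -= -1·r1 → [0,0,-2]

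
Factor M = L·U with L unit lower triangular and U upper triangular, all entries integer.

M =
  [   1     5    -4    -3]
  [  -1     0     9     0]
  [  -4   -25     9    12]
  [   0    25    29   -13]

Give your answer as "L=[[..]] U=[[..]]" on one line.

  row1 -= -1·row0 → [0,5,5,-3]
  row2 -= -4·row0 → [0,-5,-7,0]
  row3 -= 0·row0 → [0,25,29,-13]
  row2 -= -1·row1 → [0,0,-2,-3]
  row3 -= 5·row1 → [0,0,4,2]
  row3 -= -2·row2 → [0,0,0,-4]

L=[[1,0,0,0],[-1,1,0,0],[-4,-1,1,0],[0,5,-2,1]] U=[[1,5,-4,-3],[0,5,5,-3],[0,0,-2,-3],[0,0,0,-4]]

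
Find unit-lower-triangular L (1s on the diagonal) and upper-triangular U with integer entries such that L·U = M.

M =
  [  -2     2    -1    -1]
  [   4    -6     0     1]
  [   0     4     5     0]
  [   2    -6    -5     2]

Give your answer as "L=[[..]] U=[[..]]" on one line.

  row1 -= -2·row0 → [0,-2,-2,-1]
  row2 -= 0·row0 → [0,4,5,0]
  row3 -= -1·row0 → [0,-4,-6,1]
  row2 -= -2·row1 → [0,0,1,-2]
  row3 -= 2·row1 → [0,0,-2,3]
  row3 -= -2·row2 → [0,0,0,-1]

L=[[1,0,0,0],[-2,1,0,0],[0,-2,1,0],[-1,2,-2,1]] U=[[-2,2,-1,-1],[0,-2,-2,-1],[0,0,1,-2],[0,0,0,-1]]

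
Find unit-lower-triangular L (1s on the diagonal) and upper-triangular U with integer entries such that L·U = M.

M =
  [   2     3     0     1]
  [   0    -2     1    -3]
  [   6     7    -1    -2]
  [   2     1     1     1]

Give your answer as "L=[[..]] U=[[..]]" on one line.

  row1 -= 0·row0 → [0,-2,1,-3]
  row2 -= 3·row0 → [0,-2,-1,-5]
  row3 -= 1·row0 → [0,-2,1,0]
  row2 -= 1·row1 → [0,0,-2,-2]
  row3 -= 1·row1 → [0,0,0,3]
  row3 -= 0·row2 → [0,0,0,3]

L=[[1,0,0,0],[0,1,0,0],[3,1,1,0],[1,1,0,1]] U=[[2,3,0,1],[0,-2,1,-3],[0,0,-2,-2],[0,0,0,3]]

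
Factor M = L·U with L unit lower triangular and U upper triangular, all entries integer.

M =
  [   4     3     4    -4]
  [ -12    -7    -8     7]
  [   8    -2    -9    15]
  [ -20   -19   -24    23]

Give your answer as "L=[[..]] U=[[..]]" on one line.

L=[[1,0,0,0],[-3,1,0,0],[2,-4,1,0],[-5,-2,-4,1]] U=[[4,3,4,-4],[0,2,4,-5],[0,0,-1,3],[0,0,0,5]]

  R1 -= -3·R0 → [0,2,4,-5]
  R2 -= 2·R0 → [0,-8,-17,23]
  R3 -= -5·R0 → [0,-4,-4,3]
  R2 -= -4·R1 → [0,0,-1,3]
  R3 -= -2·R1 → [0,0,4,-7]
  R3 -= -4·R2 → [0,0,0,5]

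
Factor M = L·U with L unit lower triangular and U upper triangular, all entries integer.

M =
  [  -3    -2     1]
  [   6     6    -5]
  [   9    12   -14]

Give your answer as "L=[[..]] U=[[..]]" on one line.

  r1 -= -2·r0 → [0,2,-3]
  r2 -= -3·r0 → [0,6,-11]
  r2 -= 3·r1 → [0,0,-2]

L=[[1,0,0],[-2,1,0],[-3,3,1]] U=[[-3,-2,1],[0,2,-3],[0,0,-2]]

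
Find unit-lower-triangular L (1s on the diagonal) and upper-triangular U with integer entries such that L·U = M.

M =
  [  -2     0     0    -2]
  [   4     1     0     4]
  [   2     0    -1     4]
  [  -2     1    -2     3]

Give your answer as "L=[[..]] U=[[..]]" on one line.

  r1 -= -2·r0 → [0,1,0,0]
  r2 -= -1·r0 → [0,0,-1,2]
  r3 -= 1·r0 → [0,1,-2,5]
  r2 -= 0·r1 → [0,0,-1,2]
  r3 -= 1·r1 → [0,0,-2,5]
  r3 -= 2·r2 → [0,0,0,1]

L=[[1,0,0,0],[-2,1,0,0],[-1,0,1,0],[1,1,2,1]] U=[[-2,0,0,-2],[0,1,0,0],[0,0,-1,2],[0,0,0,1]]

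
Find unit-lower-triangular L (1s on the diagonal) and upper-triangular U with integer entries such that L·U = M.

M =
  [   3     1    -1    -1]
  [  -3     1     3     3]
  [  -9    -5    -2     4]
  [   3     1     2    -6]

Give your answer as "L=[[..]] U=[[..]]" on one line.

L=[[1,0,0,0],[-1,1,0,0],[-3,-1,1,0],[1,0,-1,1]] U=[[3,1,-1,-1],[0,2,2,2],[0,0,-3,3],[0,0,0,-2]]

  R1 -= -1·R0 → [0,2,2,2]
  R2 -= -3·R0 → [0,-2,-5,1]
  R3 -= 1·R0 → [0,0,3,-5]
  R2 -= -1·R1 → [0,0,-3,3]
  R3 -= 0·R1 → [0,0,3,-5]
  R3 -= -1·R2 → [0,0,0,-2]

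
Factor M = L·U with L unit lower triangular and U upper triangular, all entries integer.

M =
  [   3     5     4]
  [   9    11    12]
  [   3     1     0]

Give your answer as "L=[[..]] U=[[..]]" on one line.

  R1 -= 3·R0 → [0,-4,0]
  R2 -= 1·R0 → [0,-4,-4]
  R2 -= 1·R1 → [0,0,-4]

L=[[1,0,0],[3,1,0],[1,1,1]] U=[[3,5,4],[0,-4,0],[0,0,-4]]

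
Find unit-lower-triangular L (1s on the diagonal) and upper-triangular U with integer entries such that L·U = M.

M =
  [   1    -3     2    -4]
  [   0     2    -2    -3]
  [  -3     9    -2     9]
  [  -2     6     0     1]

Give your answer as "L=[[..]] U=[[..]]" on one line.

L=[[1,0,0,0],[0,1,0,0],[-3,0,1,0],[-2,0,1,1]] U=[[1,-3,2,-4],[0,2,-2,-3],[0,0,4,-3],[0,0,0,-4]]

  R1 -= 0·R0 → [0,2,-2,-3]
  R2 -= -3·R0 → [0,0,4,-3]
  R3 -= -2·R0 → [0,0,4,-7]
  R2 -= 0·R1 → [0,0,4,-3]
  R3 -= 0·R1 → [0,0,4,-7]
  R3 -= 1·R2 → [0,0,0,-4]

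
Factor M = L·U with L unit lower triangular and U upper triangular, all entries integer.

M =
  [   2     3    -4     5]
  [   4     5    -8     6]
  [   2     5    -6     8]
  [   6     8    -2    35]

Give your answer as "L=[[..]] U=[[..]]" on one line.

L=[[1,0,0,0],[2,1,0,0],[1,-2,1,0],[3,1,-5,1]] U=[[2,3,-4,5],[0,-1,0,-4],[0,0,-2,-5],[0,0,0,-1]]

  R1 -= 2·R0 → [0,-1,0,-4]
  R2 -= 1·R0 → [0,2,-2,3]
  R3 -= 3·R0 → [0,-1,10,20]
  R2 -= -2·R1 → [0,0,-2,-5]
  R3 -= 1·R1 → [0,0,10,24]
  R3 -= -5·R2 → [0,0,0,-1]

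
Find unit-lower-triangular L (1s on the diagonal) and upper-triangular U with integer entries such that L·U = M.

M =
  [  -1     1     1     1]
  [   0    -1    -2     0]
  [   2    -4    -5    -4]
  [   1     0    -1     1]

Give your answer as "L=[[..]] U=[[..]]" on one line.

  R1 -= 0·R0 → [0,-1,-2,0]
  R2 -= -2·R0 → [0,-2,-3,-2]
  R3 -= -1·R0 → [0,1,0,2]
  R2 -= 2·R1 → [0,0,1,-2]
  R3 -= -1·R1 → [0,0,-2,2]
  R3 -= -2·R2 → [0,0,0,-2]

L=[[1,0,0,0],[0,1,0,0],[-2,2,1,0],[-1,-1,-2,1]] U=[[-1,1,1,1],[0,-1,-2,0],[0,0,1,-2],[0,0,0,-2]]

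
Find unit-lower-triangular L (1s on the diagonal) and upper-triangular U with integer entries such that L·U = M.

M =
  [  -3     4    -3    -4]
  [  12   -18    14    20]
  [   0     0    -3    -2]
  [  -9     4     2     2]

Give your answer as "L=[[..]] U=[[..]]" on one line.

  r1 -= -4·r0 → [0,-2,2,4]
  r2 -= 0·r0 → [0,0,-3,-2]
  r3 -= 3·r0 → [0,-8,11,14]
  r2 -= 0·r1 → [0,0,-3,-2]
  r3 -= 4·r1 → [0,0,3,-2]
  r3 -= -1·r2 → [0,0,0,-4]

L=[[1,0,0,0],[-4,1,0,0],[0,0,1,0],[3,4,-1,1]] U=[[-3,4,-3,-4],[0,-2,2,4],[0,0,-3,-2],[0,0,0,-4]]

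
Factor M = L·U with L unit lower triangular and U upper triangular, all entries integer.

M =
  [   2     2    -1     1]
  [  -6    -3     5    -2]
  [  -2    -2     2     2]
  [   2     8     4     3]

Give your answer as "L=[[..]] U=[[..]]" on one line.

  r1 -= -3·r0 → [0,3,2,1]
  r2 -= -1·r0 → [0,0,1,3]
  r3 -= 1·r0 → [0,6,5,2]
  r2 -= 0·r1 → [0,0,1,3]
  r3 -= 2·r1 → [0,0,1,0]
  r3 -= 1·r2 → [0,0,0,-3]

L=[[1,0,0,0],[-3,1,0,0],[-1,0,1,0],[1,2,1,1]] U=[[2,2,-1,1],[0,3,2,1],[0,0,1,3],[0,0,0,-3]]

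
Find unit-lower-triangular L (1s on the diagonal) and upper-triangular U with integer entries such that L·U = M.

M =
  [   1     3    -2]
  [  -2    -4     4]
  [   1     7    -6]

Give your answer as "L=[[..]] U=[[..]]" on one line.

L=[[1,0,0],[-2,1,0],[1,2,1]] U=[[1,3,-2],[0,2,0],[0,0,-4]]

  R1 -= -2·R0 → [0,2,0]
  R2 -= 1·R0 → [0,4,-4]
  R2 -= 2·R1 → [0,0,-4]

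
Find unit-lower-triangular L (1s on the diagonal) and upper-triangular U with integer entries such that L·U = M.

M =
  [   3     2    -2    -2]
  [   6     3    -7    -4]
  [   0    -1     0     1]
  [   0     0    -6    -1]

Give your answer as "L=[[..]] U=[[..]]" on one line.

L=[[1,0,0,0],[2,1,0,0],[0,1,1,0],[0,0,-2,1]] U=[[3,2,-2,-2],[0,-1,-3,0],[0,0,3,1],[0,0,0,1]]

  R1 -= 2·R0 → [0,-1,-3,0]
  R2 -= 0·R0 → [0,-1,0,1]
  R3 -= 0·R0 → [0,0,-6,-1]
  R2 -= 1·R1 → [0,0,3,1]
  R3 -= 0·R1 → [0,0,-6,-1]
  R3 -= -2·R2 → [0,0,0,1]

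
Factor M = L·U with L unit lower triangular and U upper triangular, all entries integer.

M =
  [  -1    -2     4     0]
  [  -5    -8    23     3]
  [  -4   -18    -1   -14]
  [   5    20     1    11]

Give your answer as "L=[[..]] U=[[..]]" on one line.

L=[[1,0,0,0],[5,1,0,0],[4,-5,1,0],[-5,5,-3,1]] U=[[-1,-2,4,0],[0,2,3,3],[0,0,-2,1],[0,0,0,-1]]

  R1 -= 5·R0 → [0,2,3,3]
  R2 -= 4·R0 → [0,-10,-17,-14]
  R3 -= -5·R0 → [0,10,21,11]
  R2 -= -5·R1 → [0,0,-2,1]
  R3 -= 5·R1 → [0,0,6,-4]
  R3 -= -3·R2 → [0,0,0,-1]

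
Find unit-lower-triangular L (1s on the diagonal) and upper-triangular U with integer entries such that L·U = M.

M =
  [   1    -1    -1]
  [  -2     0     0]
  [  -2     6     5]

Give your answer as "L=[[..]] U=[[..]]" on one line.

L=[[1,0,0],[-2,1,0],[-2,-2,1]] U=[[1,-1,-1],[0,-2,-2],[0,0,-1]]

  R1 -= -2·R0 → [0,-2,-2]
  R2 -= -2·R0 → [0,4,3]
  R2 -= -2·R1 → [0,0,-1]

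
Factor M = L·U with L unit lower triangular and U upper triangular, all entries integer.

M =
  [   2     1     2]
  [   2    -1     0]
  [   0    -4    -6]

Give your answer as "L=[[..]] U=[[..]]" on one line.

  r1 -= 1·r0 → [0,-2,-2]
  r2 -= 0·r0 → [0,-4,-6]
  r2 -= 2·r1 → [0,0,-2]

L=[[1,0,0],[1,1,0],[0,2,1]] U=[[2,1,2],[0,-2,-2],[0,0,-2]]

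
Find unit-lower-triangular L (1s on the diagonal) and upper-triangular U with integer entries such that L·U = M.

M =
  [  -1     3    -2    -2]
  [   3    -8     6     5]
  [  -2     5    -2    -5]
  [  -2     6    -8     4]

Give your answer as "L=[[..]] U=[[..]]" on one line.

  r1 -= -3·r0 → [0,1,0,-1]
  r2 -= 2·r0 → [0,-1,2,-1]
  r3 -= 2·r0 → [0,0,-4,8]
  r2 -= -1·r1 → [0,0,2,-2]
  r3 -= 0·r1 → [0,0,-4,8]
  r3 -= -2·r2 → [0,0,0,4]

L=[[1,0,0,0],[-3,1,0,0],[2,-1,1,0],[2,0,-2,1]] U=[[-1,3,-2,-2],[0,1,0,-1],[0,0,2,-2],[0,0,0,4]]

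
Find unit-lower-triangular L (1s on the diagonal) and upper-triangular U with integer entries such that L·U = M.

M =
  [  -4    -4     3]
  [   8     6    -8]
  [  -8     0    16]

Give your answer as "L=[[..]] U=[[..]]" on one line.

  row1 -= -2·row0 → [0,-2,-2]
  row2 -= 2·row0 → [0,8,10]
  row2 -= -4·row1 → [0,0,2]

L=[[1,0,0],[-2,1,0],[2,-4,1]] U=[[-4,-4,3],[0,-2,-2],[0,0,2]]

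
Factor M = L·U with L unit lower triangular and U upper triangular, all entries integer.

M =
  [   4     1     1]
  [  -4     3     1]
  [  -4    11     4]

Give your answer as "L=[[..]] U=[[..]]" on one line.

L=[[1,0,0],[-1,1,0],[-1,3,1]] U=[[4,1,1],[0,4,2],[0,0,-1]]

  row1 -= -1·row0 → [0,4,2]
  row2 -= -1·row0 → [0,12,5]
  row2 -= 3·row1 → [0,0,-1]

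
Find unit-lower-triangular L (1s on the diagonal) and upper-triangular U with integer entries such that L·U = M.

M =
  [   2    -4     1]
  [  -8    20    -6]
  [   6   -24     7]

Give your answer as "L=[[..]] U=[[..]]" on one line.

L=[[1,0,0],[-4,1,0],[3,-3,1]] U=[[2,-4,1],[0,4,-2],[0,0,-2]]

  r1 -= -4·r0 → [0,4,-2]
  r2 -= 3·r0 → [0,-12,4]
  r2 -= -3·r1 → [0,0,-2]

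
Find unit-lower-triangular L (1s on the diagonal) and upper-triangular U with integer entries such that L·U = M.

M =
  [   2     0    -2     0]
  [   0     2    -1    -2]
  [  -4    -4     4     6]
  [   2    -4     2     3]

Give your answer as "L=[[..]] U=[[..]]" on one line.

L=[[1,0,0,0],[0,1,0,0],[-2,-2,1,0],[1,-2,-1,1]] U=[[2,0,-2,0],[0,2,-1,-2],[0,0,-2,2],[0,0,0,1]]

  R1 -= 0·R0 → [0,2,-1,-2]
  R2 -= -2·R0 → [0,-4,0,6]
  R3 -= 1·R0 → [0,-4,4,3]
  R2 -= -2·R1 → [0,0,-2,2]
  R3 -= -2·R1 → [0,0,2,-1]
  R3 -= -1·R2 → [0,0,0,1]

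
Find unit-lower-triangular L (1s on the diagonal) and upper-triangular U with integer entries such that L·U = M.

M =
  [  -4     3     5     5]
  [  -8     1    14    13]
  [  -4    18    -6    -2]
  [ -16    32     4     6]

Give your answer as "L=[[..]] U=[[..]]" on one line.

  row1 -= 2·row0 → [0,-5,4,3]
  row2 -= 1·row0 → [0,15,-11,-7]
  row3 -= 4·row0 → [0,20,-16,-14]
  row2 -= -3·row1 → [0,0,1,2]
  row3 -= -4·row1 → [0,0,0,-2]
  row3 -= 0·row2 → [0,0,0,-2]

L=[[1,0,0,0],[2,1,0,0],[1,-3,1,0],[4,-4,0,1]] U=[[-4,3,5,5],[0,-5,4,3],[0,0,1,2],[0,0,0,-2]]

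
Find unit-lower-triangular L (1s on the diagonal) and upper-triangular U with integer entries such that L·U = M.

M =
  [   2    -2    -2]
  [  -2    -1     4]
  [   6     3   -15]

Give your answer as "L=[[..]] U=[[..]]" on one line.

L=[[1,0,0],[-1,1,0],[3,-3,1]] U=[[2,-2,-2],[0,-3,2],[0,0,-3]]

  r1 -= -1·r0 → [0,-3,2]
  r2 -= 3·r0 → [0,9,-9]
  r2 -= -3·r1 → [0,0,-3]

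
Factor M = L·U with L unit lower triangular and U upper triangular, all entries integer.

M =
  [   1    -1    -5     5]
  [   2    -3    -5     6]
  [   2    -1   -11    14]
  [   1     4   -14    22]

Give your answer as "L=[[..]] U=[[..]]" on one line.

L=[[1,0,0,0],[2,1,0,0],[2,-1,1,0],[1,-5,4,1]] U=[[1,-1,-5,5],[0,-1,5,-4],[0,0,4,0],[0,0,0,-3]]

  r1 -= 2·r0 → [0,-1,5,-4]
  r2 -= 2·r0 → [0,1,-1,4]
  r3 -= 1·r0 → [0,5,-9,17]
  r2 -= -1·r1 → [0,0,4,0]
  r3 -= -5·r1 → [0,0,16,-3]
  r3 -= 4·r2 → [0,0,0,-3]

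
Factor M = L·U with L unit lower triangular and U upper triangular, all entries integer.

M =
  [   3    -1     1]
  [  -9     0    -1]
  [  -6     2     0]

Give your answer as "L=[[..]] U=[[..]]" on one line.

L=[[1,0,0],[-3,1,0],[-2,0,1]] U=[[3,-1,1],[0,-3,2],[0,0,2]]

  r1 -= -3·r0 → [0,-3,2]
  r2 -= -2·r0 → [0,0,2]
  r2 -= 0·r1 → [0,0,2]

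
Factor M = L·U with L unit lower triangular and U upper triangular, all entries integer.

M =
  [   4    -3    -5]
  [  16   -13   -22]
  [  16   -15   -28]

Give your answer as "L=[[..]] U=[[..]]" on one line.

  R1 -= 4·R0 → [0,-1,-2]
  R2 -= 4·R0 → [0,-3,-8]
  R2 -= 3·R1 → [0,0,-2]

L=[[1,0,0],[4,1,0],[4,3,1]] U=[[4,-3,-5],[0,-1,-2],[0,0,-2]]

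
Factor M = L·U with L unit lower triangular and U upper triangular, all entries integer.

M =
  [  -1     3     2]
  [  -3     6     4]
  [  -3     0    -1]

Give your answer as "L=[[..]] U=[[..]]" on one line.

  r1 -= 3·r0 → [0,-3,-2]
  r2 -= 3·r0 → [0,-9,-7]
  r2 -= 3·r1 → [0,0,-1]

L=[[1,0,0],[3,1,0],[3,3,1]] U=[[-1,3,2],[0,-3,-2],[0,0,-1]]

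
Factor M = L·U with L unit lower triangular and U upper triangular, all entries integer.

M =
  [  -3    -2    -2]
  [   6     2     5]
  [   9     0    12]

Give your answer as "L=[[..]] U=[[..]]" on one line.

L=[[1,0,0],[-2,1,0],[-3,3,1]] U=[[-3,-2,-2],[0,-2,1],[0,0,3]]

  row1 -= -2·row0 → [0,-2,1]
  row2 -= -3·row0 → [0,-6,6]
  row2 -= 3·row1 → [0,0,3]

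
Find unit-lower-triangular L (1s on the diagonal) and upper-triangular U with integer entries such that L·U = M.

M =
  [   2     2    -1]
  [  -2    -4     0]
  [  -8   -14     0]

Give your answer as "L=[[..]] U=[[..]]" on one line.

L=[[1,0,0],[-1,1,0],[-4,3,1]] U=[[2,2,-1],[0,-2,-1],[0,0,-1]]

  R1 -= -1·R0 → [0,-2,-1]
  R2 -= -4·R0 → [0,-6,-4]
  R2 -= 3·R1 → [0,0,-1]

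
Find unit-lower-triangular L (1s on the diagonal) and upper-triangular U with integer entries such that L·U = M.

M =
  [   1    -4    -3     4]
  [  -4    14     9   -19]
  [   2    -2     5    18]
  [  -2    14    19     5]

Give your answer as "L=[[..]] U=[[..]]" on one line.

  R1 -= -4·R0 → [0,-2,-3,-3]
  R2 -= 2·R0 → [0,6,11,10]
  R3 -= -2·R0 → [0,6,13,13]
  R2 -= -3·R1 → [0,0,2,1]
  R3 -= -3·R1 → [0,0,4,4]
  R3 -= 2·R2 → [0,0,0,2]

L=[[1,0,0,0],[-4,1,0,0],[2,-3,1,0],[-2,-3,2,1]] U=[[1,-4,-3,4],[0,-2,-3,-3],[0,0,2,1],[0,0,0,2]]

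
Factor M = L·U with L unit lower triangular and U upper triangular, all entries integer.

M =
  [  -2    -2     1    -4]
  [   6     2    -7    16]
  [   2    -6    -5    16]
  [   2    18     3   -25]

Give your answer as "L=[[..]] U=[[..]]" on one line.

L=[[1,0,0,0],[-3,1,0,0],[-1,2,1,0],[-1,-4,-3,1]] U=[[-2,-2,1,-4],[0,-4,-4,4],[0,0,4,4],[0,0,0,-1]]

  row1 -= -3·row0 → [0,-4,-4,4]
  row2 -= -1·row0 → [0,-8,-4,12]
  row3 -= -1·row0 → [0,16,4,-29]
  row2 -= 2·row1 → [0,0,4,4]
  row3 -= -4·row1 → [0,0,-12,-13]
  row3 -= -3·row2 → [0,0,0,-1]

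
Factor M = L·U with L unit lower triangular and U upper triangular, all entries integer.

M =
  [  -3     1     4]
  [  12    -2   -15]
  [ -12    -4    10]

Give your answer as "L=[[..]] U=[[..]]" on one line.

  row1 -= -4·row0 → [0,2,1]
  row2 -= 4·row0 → [0,-8,-6]
  row2 -= -4·row1 → [0,0,-2]

L=[[1,0,0],[-4,1,0],[4,-4,1]] U=[[-3,1,4],[0,2,1],[0,0,-2]]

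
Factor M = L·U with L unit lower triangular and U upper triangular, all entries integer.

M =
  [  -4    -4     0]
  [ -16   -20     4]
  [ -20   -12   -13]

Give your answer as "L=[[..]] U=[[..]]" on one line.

  r1 -= 4·r0 → [0,-4,4]
  r2 -= 5·r0 → [0,8,-13]
  r2 -= -2·r1 → [0,0,-5]

L=[[1,0,0],[4,1,0],[5,-2,1]] U=[[-4,-4,0],[0,-4,4],[0,0,-5]]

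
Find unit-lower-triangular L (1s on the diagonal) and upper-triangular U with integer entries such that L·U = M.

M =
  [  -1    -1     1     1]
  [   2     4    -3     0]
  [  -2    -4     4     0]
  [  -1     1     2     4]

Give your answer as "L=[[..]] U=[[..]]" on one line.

  R1 -= -2·R0 → [0,2,-1,2]
  R2 -= 2·R0 → [0,-2,2,-2]
  R3 -= 1·R0 → [0,2,1,3]
  R2 -= -1·R1 → [0,0,1,0]
  R3 -= 1·R1 → [0,0,2,1]
  R3 -= 2·R2 → [0,0,0,1]

L=[[1,0,0,0],[-2,1,0,0],[2,-1,1,0],[1,1,2,1]] U=[[-1,-1,1,1],[0,2,-1,2],[0,0,1,0],[0,0,0,1]]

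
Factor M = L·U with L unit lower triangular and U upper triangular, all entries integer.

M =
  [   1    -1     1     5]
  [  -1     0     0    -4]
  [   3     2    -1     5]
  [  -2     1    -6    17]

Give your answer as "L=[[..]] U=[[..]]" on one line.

L=[[1,0,0,0],[-1,1,0,0],[3,-5,1,0],[-2,1,-5,1]] U=[[1,-1,1,5],[0,-1,1,1],[0,0,1,-5],[0,0,0,1]]

  R1 -= -1·R0 → [0,-1,1,1]
  R2 -= 3·R0 → [0,5,-4,-10]
  R3 -= -2·R0 → [0,-1,-4,27]
  R2 -= -5·R1 → [0,0,1,-5]
  R3 -= 1·R1 → [0,0,-5,26]
  R3 -= -5·R2 → [0,0,0,1]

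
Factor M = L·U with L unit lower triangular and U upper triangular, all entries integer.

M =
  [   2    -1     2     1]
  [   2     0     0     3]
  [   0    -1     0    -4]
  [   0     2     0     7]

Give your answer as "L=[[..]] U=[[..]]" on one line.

L=[[1,0,0,0],[1,1,0,0],[0,-1,1,0],[0,2,-2,1]] U=[[2,-1,2,1],[0,1,-2,2],[0,0,-2,-2],[0,0,0,-1]]

  r1 -= 1·r0 → [0,1,-2,2]
  r2 -= 0·r0 → [0,-1,0,-4]
  r3 -= 0·r0 → [0,2,0,7]
  r2 -= -1·r1 → [0,0,-2,-2]
  r3 -= 2·r1 → [0,0,4,3]
  r3 -= -2·r2 → [0,0,0,-1]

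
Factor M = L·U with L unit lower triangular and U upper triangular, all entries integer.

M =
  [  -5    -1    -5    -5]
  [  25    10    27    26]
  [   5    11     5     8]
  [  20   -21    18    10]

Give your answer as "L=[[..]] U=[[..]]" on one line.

  row1 -= -5·row0 → [0,5,2,1]
  row2 -= -1·row0 → [0,10,0,3]
  row3 -= -4·row0 → [0,-25,-2,-10]
  row2 -= 2·row1 → [0,0,-4,1]
  row3 -= -5·row1 → [0,0,8,-5]
  row3 -= -2·row2 → [0,0,0,-3]

L=[[1,0,0,0],[-5,1,0,0],[-1,2,1,0],[-4,-5,-2,1]] U=[[-5,-1,-5,-5],[0,5,2,1],[0,0,-4,1],[0,0,0,-3]]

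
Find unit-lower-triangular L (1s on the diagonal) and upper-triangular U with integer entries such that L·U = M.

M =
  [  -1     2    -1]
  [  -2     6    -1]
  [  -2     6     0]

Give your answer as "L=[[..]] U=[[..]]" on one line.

  row1 -= 2·row0 → [0,2,1]
  row2 -= 2·row0 → [0,2,2]
  row2 -= 1·row1 → [0,0,1]

L=[[1,0,0],[2,1,0],[2,1,1]] U=[[-1,2,-1],[0,2,1],[0,0,1]]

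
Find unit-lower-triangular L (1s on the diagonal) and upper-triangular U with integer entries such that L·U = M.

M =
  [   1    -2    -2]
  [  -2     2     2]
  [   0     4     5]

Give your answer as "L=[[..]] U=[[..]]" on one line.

L=[[1,0,0],[-2,1,0],[0,-2,1]] U=[[1,-2,-2],[0,-2,-2],[0,0,1]]

  row1 -= -2·row0 → [0,-2,-2]
  row2 -= 0·row0 → [0,4,5]
  row2 -= -2·row1 → [0,0,1]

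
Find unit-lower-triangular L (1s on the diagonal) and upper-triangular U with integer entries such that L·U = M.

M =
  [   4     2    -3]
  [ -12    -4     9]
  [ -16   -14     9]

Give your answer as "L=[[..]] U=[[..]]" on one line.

  row1 -= -3·row0 → [0,2,0]
  row2 -= -4·row0 → [0,-6,-3]
  row2 -= -3·row1 → [0,0,-3]

L=[[1,0,0],[-3,1,0],[-4,-3,1]] U=[[4,2,-3],[0,2,0],[0,0,-3]]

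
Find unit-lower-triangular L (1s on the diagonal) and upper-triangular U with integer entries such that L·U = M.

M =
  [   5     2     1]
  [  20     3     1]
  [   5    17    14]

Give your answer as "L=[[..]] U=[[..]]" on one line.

L=[[1,0,0],[4,1,0],[1,-3,1]] U=[[5,2,1],[0,-5,-3],[0,0,4]]

  r1 -= 4·r0 → [0,-5,-3]
  r2 -= 1·r0 → [0,15,13]
  r2 -= -3·r1 → [0,0,4]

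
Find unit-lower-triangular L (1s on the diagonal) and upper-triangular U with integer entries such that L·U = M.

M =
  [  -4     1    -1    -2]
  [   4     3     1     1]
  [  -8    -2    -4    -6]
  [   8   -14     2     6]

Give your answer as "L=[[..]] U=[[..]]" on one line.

L=[[1,0,0,0],[-1,1,0,0],[2,-1,1,0],[-2,-3,0,1]] U=[[-4,1,-1,-2],[0,4,0,-1],[0,0,-2,-3],[0,0,0,-1]]

  R1 -= -1·R0 → [0,4,0,-1]
  R2 -= 2·R0 → [0,-4,-2,-2]
  R3 -= -2·R0 → [0,-12,0,2]
  R2 -= -1·R1 → [0,0,-2,-3]
  R3 -= -3·R1 → [0,0,0,-1]
  R3 -= 0·R2 → [0,0,0,-1]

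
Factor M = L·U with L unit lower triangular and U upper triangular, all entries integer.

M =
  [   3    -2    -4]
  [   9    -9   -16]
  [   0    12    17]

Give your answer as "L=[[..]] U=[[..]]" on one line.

L=[[1,0,0],[3,1,0],[0,-4,1]] U=[[3,-2,-4],[0,-3,-4],[0,0,1]]

  row1 -= 3·row0 → [0,-3,-4]
  row2 -= 0·row0 → [0,12,17]
  row2 -= -4·row1 → [0,0,1]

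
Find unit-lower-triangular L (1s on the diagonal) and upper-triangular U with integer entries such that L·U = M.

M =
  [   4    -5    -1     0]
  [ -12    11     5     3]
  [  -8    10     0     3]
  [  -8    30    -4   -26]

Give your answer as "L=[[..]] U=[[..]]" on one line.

  R1 -= -3·R0 → [0,-4,2,3]
  R2 -= -2·R0 → [0,0,-2,3]
  R3 -= -2·R0 → [0,20,-6,-26]
  R2 -= 0·R1 → [0,0,-2,3]
  R3 -= -5·R1 → [0,0,4,-11]
  R3 -= -2·R2 → [0,0,0,-5]

L=[[1,0,0,0],[-3,1,0,0],[-2,0,1,0],[-2,-5,-2,1]] U=[[4,-5,-1,0],[0,-4,2,3],[0,0,-2,3],[0,0,0,-5]]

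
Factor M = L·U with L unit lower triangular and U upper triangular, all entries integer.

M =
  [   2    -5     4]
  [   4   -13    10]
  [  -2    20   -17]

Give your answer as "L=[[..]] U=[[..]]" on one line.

  row1 -= 2·row0 → [0,-3,2]
  row2 -= -1·row0 → [0,15,-13]
  row2 -= -5·row1 → [0,0,-3]

L=[[1,0,0],[2,1,0],[-1,-5,1]] U=[[2,-5,4],[0,-3,2],[0,0,-3]]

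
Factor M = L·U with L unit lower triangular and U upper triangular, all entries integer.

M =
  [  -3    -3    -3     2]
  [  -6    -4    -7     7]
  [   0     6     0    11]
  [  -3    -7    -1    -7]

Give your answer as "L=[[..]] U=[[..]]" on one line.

L=[[1,0,0,0],[2,1,0,0],[0,3,1,0],[1,-2,0,1]] U=[[-3,-3,-3,2],[0,2,-1,3],[0,0,3,2],[0,0,0,-3]]

  r1 -= 2·r0 → [0,2,-1,3]
  r2 -= 0·r0 → [0,6,0,11]
  r3 -= 1·r0 → [0,-4,2,-9]
  r2 -= 3·r1 → [0,0,3,2]
  r3 -= -2·r1 → [0,0,0,-3]
  r3 -= 0·r2 → [0,0,0,-3]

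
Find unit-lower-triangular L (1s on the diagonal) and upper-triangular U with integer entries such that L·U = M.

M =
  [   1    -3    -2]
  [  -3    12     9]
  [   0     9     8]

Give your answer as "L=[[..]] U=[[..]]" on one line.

L=[[1,0,0],[-3,1,0],[0,3,1]] U=[[1,-3,-2],[0,3,3],[0,0,-1]]

  R1 -= -3·R0 → [0,3,3]
  R2 -= 0·R0 → [0,9,8]
  R2 -= 3·R1 → [0,0,-1]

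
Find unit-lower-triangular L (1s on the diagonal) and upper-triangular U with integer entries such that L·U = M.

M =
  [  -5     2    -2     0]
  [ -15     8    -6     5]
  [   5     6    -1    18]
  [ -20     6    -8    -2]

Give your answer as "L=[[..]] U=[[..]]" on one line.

L=[[1,0,0,0],[3,1,0,0],[-1,4,1,0],[4,-1,0,1]] U=[[-5,2,-2,0],[0,2,0,5],[0,0,-3,-2],[0,0,0,3]]

  R1 -= 3·R0 → [0,2,0,5]
  R2 -= -1·R0 → [0,8,-3,18]
  R3 -= 4·R0 → [0,-2,0,-2]
  R2 -= 4·R1 → [0,0,-3,-2]
  R3 -= -1·R1 → [0,0,0,3]
  R3 -= 0·R2 → [0,0,0,3]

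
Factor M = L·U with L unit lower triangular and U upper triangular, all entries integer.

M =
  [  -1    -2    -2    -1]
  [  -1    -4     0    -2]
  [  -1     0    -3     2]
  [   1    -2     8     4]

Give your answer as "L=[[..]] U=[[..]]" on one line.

L=[[1,0,0,0],[1,1,0,0],[1,-1,1,0],[-1,2,2,1]] U=[[-1,-2,-2,-1],[0,-2,2,-1],[0,0,1,2],[0,0,0,1]]

  row1 -= 1·row0 → [0,-2,2,-1]
  row2 -= 1·row0 → [0,2,-1,3]
  row3 -= -1·row0 → [0,-4,6,3]
  row2 -= -1·row1 → [0,0,1,2]
  row3 -= 2·row1 → [0,0,2,5]
  row3 -= 2·row2 → [0,0,0,1]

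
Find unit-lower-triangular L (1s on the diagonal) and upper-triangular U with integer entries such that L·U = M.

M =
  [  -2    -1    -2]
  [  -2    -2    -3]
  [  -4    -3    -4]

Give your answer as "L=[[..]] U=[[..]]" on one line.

  row1 -= 1·row0 → [0,-1,-1]
  row2 -= 2·row0 → [0,-1,0]
  row2 -= 1·row1 → [0,0,1]

L=[[1,0,0],[1,1,0],[2,1,1]] U=[[-2,-1,-2],[0,-1,-1],[0,0,1]]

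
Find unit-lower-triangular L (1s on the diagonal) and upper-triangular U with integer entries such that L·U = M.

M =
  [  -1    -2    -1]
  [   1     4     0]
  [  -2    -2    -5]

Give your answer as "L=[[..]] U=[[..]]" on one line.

L=[[1,0,0],[-1,1,0],[2,1,1]] U=[[-1,-2,-1],[0,2,-1],[0,0,-2]]

  r1 -= -1·r0 → [0,2,-1]
  r2 -= 2·r0 → [0,2,-3]
  r2 -= 1·r1 → [0,0,-2]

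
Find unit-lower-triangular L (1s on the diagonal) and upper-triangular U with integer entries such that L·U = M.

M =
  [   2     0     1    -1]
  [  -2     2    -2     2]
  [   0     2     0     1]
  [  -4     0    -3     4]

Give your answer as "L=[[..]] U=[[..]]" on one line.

L=[[1,0,0,0],[-1,1,0,0],[0,1,1,0],[-2,0,-1,1]] U=[[2,0,1,-1],[0,2,-1,1],[0,0,1,0],[0,0,0,2]]

  row1 -= -1·row0 → [0,2,-1,1]
  row2 -= 0·row0 → [0,2,0,1]
  row3 -= -2·row0 → [0,0,-1,2]
  row2 -= 1·row1 → [0,0,1,0]
  row3 -= 0·row1 → [0,0,-1,2]
  row3 -= -1·row2 → [0,0,0,2]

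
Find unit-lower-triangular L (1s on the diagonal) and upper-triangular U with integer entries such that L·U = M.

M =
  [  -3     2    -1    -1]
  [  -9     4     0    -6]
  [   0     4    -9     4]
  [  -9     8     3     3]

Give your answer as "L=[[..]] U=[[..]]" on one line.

  r1 -= 3·r0 → [0,-2,3,-3]
  r2 -= 0·r0 → [0,4,-9,4]
  r3 -= 3·r0 → [0,2,6,6]
  r2 -= -2·r1 → [0,0,-3,-2]
  r3 -= -1·r1 → [0,0,9,3]
  r3 -= -3·r2 → [0,0,0,-3]

L=[[1,0,0,0],[3,1,0,0],[0,-2,1,0],[3,-1,-3,1]] U=[[-3,2,-1,-1],[0,-2,3,-3],[0,0,-3,-2],[0,0,0,-3]]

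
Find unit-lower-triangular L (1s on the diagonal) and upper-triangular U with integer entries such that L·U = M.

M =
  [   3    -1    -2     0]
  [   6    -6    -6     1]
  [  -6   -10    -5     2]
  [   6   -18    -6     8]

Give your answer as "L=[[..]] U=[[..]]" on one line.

  r1 -= 2·r0 → [0,-4,-2,1]
  r2 -= -2·r0 → [0,-12,-9,2]
  r3 -= 2·r0 → [0,-16,-2,8]
  r2 -= 3·r1 → [0,0,-3,-1]
  r3 -= 4·r1 → [0,0,6,4]
  r3 -= -2·r2 → [0,0,0,2]

L=[[1,0,0,0],[2,1,0,0],[-2,3,1,0],[2,4,-2,1]] U=[[3,-1,-2,0],[0,-4,-2,1],[0,0,-3,-1],[0,0,0,2]]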